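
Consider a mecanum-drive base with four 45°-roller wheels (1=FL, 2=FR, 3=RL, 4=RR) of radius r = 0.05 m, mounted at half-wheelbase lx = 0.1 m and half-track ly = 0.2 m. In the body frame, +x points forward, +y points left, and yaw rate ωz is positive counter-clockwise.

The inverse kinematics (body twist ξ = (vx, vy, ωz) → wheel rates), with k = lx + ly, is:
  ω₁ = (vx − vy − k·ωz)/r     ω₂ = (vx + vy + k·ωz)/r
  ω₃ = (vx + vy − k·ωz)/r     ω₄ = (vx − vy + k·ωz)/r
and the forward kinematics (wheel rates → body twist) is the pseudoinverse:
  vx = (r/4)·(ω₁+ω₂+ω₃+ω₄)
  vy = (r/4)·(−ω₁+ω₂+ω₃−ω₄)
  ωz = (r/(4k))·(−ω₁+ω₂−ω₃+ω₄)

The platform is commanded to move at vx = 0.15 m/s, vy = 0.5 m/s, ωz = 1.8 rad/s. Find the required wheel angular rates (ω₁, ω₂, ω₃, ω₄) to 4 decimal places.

k = lx + ly = 0.1 + 0.2 = 0.3000;  k·ωz = 0.3000·1.8 = 0.5400
ω₁ (FL) = (vx − vy − k·ωz)/r = -0.8900/0.05 = -17.8000
ω₂ (FR) = (vx + vy + k·ωz)/r = 1.1900/0.05 = 23.8000
ω₃ (RL) = (vx + vy − k·ωz)/r = 0.1100/0.05 = 2.2000
ω₄ (RR) = (vx − vy + k·ωz)/r = 0.1900/0.05 = 3.8000

(-17.8000, 23.8000, 2.2000, 3.8000)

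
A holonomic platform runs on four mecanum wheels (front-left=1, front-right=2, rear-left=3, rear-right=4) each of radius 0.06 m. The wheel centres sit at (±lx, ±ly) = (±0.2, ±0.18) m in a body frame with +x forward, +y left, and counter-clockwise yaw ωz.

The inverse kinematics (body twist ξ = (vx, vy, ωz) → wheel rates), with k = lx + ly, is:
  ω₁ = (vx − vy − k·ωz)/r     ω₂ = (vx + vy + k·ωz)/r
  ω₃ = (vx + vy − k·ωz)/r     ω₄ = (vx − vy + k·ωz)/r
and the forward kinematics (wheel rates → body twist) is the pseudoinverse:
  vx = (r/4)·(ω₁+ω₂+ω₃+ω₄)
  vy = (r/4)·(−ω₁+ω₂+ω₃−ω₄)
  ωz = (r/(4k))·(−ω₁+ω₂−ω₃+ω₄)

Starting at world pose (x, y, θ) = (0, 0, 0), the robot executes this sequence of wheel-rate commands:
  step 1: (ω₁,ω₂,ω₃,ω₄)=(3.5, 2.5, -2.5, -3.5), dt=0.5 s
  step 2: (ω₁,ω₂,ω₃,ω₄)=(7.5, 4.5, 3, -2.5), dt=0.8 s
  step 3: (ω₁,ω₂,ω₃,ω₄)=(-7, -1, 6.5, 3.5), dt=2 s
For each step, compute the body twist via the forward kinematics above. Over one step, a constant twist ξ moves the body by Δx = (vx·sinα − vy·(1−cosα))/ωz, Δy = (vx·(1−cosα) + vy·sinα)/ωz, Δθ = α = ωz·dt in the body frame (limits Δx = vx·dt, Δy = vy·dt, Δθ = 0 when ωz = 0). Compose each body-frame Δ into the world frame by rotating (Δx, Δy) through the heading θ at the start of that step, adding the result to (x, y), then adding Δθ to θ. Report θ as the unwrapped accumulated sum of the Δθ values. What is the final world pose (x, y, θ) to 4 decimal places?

step 1: ξ=(vx,vy,ωz)=(0.0000, 0.0000, -0.0789), dt=0.5 → body Δ=(0.0000, 0.0000, -0.0395) → world pose (0.0000, 0.0000, -0.0395)
step 2: ξ=(vx,vy,ωz)=(0.1875, 0.0375, -0.3355), dt=0.8 → body Δ=(0.1522, 0.0096, -0.2684) → world pose (0.1525, 0.0036, -0.3079)
step 3: ξ=(vx,vy,ωz)=(0.0300, 0.1350, 0.1184), dt=2.0 → body Δ=(0.0276, 0.2746, 0.2368) → world pose (0.2620, 0.2569, -0.0711)

(0.2620, 0.2569, -0.0711)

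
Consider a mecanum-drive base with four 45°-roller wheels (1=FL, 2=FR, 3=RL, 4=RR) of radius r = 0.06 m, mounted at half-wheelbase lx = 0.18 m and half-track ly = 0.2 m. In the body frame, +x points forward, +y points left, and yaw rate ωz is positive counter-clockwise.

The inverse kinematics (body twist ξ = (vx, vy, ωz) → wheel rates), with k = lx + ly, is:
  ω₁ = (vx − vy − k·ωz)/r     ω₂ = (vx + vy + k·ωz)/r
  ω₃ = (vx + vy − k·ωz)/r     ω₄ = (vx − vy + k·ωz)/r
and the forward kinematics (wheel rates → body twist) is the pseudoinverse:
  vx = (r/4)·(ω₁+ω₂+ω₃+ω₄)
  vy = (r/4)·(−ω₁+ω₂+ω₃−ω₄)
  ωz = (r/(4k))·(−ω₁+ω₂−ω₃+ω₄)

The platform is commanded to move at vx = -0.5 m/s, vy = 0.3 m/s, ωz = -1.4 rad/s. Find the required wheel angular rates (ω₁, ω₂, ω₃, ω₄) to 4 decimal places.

(-4.4667, -12.2000, 5.5333, -22.2000)

k = lx + ly = 0.18 + 0.2 = 0.3800;  k·ωz = 0.3800·-1.4 = -0.5320
ω₁ (FL) = (vx − vy − k·ωz)/r = -0.2680/0.06 = -4.4667
ω₂ (FR) = (vx + vy + k·ωz)/r = -0.7320/0.06 = -12.2000
ω₃ (RL) = (vx + vy − k·ωz)/r = 0.3320/0.06 = 5.5333
ω₄ (RR) = (vx − vy + k·ωz)/r = -1.3320/0.06 = -22.2000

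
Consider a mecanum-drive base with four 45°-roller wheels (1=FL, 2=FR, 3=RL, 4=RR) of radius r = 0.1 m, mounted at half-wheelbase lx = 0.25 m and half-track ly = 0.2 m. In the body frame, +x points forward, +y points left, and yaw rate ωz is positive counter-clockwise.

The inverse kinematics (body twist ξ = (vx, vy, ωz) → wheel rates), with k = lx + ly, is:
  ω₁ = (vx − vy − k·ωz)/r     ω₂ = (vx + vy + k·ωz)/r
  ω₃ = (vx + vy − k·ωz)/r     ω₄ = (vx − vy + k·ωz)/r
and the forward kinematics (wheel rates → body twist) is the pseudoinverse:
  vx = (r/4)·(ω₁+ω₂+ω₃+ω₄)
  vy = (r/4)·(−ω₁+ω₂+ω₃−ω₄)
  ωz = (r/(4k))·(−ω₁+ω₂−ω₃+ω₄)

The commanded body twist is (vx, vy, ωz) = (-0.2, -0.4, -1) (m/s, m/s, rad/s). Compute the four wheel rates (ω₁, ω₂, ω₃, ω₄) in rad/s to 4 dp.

(6.5000, -10.5000, -1.5000, -2.5000)

k = lx + ly = 0.25 + 0.2 = 0.4500;  k·ωz = 0.4500·-1 = -0.4500
ω₁ (FL) = (vx − vy − k·ωz)/r = 0.6500/0.1 = 6.5000
ω₂ (FR) = (vx + vy + k·ωz)/r = -1.0500/0.1 = -10.5000
ω₃ (RL) = (vx + vy − k·ωz)/r = -0.1500/0.1 = -1.5000
ω₄ (RR) = (vx − vy + k·ωz)/r = -0.2500/0.1 = -2.5000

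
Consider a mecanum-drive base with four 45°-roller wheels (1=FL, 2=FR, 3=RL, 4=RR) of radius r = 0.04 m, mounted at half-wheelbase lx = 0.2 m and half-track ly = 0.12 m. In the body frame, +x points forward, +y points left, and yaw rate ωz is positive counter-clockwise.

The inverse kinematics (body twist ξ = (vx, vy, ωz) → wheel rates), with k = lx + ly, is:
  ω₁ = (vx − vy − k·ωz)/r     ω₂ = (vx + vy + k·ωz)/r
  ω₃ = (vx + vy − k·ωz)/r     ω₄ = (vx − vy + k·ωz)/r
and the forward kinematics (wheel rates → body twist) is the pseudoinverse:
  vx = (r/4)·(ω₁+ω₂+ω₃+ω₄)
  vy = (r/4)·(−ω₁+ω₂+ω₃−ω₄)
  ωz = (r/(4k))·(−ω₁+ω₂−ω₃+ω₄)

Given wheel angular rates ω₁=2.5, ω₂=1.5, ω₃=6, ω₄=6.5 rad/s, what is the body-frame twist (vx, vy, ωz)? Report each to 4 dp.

k = lx + ly = 0.2 + 0.12 = 0.3200
ω₁+ω₂+ω₃+ω₄ = 16.5000  →  vx = (0.04/4)·16.5000 = 0.1650
−ω₁+ω₂+ω₃−ω₄ = -1.5000  →  vy = (0.04/4)·-1.5000 = -0.0150
−ω₁+ω₂−ω₃+ω₄ = -0.5000  →  ωz = (0.04/1.2800)·-0.5000 = -0.0156

(0.1650, -0.0150, -0.0156)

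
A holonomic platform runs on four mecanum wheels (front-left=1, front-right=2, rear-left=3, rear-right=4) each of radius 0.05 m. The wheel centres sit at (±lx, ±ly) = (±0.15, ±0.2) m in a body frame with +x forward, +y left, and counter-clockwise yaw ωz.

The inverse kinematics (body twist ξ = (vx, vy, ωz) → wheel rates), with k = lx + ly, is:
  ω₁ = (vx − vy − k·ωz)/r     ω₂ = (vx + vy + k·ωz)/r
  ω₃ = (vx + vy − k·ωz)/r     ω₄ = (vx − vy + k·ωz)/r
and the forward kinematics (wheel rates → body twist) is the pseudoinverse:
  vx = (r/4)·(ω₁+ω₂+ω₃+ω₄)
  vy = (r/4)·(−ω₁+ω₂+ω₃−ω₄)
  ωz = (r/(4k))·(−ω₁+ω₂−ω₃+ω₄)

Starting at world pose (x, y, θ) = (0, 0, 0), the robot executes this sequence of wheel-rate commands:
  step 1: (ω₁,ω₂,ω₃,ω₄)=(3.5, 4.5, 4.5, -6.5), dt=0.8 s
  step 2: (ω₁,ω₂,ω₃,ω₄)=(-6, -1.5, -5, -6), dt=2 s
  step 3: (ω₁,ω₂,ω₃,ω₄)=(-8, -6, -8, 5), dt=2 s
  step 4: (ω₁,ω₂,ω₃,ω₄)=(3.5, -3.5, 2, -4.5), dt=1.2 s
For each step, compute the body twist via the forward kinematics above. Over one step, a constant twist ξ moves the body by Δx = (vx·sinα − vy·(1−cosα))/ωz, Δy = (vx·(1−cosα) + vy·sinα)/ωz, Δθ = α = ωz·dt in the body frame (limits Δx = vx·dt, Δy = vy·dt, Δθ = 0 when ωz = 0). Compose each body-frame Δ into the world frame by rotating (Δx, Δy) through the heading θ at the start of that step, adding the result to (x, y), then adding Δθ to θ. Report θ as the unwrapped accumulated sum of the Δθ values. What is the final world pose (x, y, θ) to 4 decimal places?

(-0.6091, -0.1356, 0.4571)

step 1: ξ=(vx,vy,ωz)=(0.0750, 0.1500, -0.3571), dt=0.8 → body Δ=(0.0762, 0.1099, -0.2857) → world pose (0.0762, 0.1099, -0.2857)
step 2: ξ=(vx,vy,ωz)=(-0.2313, 0.0688, 0.1250), dt=2.0 → body Δ=(-0.4748, 0.0786, 0.2500) → world pose (-0.3572, 0.3191, -0.0357)
step 3: ξ=(vx,vy,ωz)=(-0.2125, -0.1375, 0.5357), dt=2.0 → body Δ=(-0.2145, -0.4320, 1.0714) → world pose (-0.5870, -0.1051, 1.0357)
step 4: ξ=(vx,vy,ωz)=(-0.0312, -0.0063, -0.4821), dt=1.2 → body Δ=(-0.0376, 0.0035, -0.5786) → world pose (-0.6091, -0.1356, 0.4571)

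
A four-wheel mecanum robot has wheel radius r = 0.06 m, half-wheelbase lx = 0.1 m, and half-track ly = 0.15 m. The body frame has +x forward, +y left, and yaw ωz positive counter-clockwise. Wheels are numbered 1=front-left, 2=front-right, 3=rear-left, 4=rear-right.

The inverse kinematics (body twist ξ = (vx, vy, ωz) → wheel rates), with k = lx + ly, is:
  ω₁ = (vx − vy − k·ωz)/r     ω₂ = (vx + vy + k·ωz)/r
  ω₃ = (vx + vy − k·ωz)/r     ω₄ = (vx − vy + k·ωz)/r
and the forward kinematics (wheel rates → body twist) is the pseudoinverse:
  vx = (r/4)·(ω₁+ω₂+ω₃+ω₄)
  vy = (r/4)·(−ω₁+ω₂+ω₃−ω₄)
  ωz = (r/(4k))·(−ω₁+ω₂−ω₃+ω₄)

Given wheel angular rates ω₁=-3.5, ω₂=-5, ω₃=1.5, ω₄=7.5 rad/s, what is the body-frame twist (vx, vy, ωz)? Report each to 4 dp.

k = lx + ly = 0.1 + 0.15 = 0.2500
ω₁+ω₂+ω₃+ω₄ = 0.5000  →  vx = (0.06/4)·0.5000 = 0.0075
−ω₁+ω₂+ω₃−ω₄ = -7.5000  →  vy = (0.06/4)·-7.5000 = -0.1125
−ω₁+ω₂−ω₃+ω₄ = 4.5000  →  ωz = (0.06/1.0000)·4.5000 = 0.2700

(0.0075, -0.1125, 0.2700)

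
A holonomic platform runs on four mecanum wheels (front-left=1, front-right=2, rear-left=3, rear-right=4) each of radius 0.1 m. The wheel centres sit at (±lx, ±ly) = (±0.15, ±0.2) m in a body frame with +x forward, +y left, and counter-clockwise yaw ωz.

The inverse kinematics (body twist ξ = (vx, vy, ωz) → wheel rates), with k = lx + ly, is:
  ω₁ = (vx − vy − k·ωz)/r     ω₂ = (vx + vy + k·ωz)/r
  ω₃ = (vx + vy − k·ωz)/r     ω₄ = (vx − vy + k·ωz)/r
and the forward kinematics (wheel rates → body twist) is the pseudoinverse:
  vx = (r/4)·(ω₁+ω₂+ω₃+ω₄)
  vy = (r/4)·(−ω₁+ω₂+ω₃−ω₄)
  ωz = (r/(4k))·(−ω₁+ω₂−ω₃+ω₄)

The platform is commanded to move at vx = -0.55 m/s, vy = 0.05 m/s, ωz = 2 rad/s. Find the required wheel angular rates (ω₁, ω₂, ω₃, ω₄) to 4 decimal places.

k = lx + ly = 0.15 + 0.2 = 0.3500;  k·ωz = 0.3500·2 = 0.7000
ω₁ (FL) = (vx − vy − k·ωz)/r = -1.3000/0.1 = -13.0000
ω₂ (FR) = (vx + vy + k·ωz)/r = 0.2000/0.1 = 2.0000
ω₃ (RL) = (vx + vy − k·ωz)/r = -1.2000/0.1 = -12.0000
ω₄ (RR) = (vx − vy + k·ωz)/r = 0.1000/0.1 = 1.0000

(-13.0000, 2.0000, -12.0000, 1.0000)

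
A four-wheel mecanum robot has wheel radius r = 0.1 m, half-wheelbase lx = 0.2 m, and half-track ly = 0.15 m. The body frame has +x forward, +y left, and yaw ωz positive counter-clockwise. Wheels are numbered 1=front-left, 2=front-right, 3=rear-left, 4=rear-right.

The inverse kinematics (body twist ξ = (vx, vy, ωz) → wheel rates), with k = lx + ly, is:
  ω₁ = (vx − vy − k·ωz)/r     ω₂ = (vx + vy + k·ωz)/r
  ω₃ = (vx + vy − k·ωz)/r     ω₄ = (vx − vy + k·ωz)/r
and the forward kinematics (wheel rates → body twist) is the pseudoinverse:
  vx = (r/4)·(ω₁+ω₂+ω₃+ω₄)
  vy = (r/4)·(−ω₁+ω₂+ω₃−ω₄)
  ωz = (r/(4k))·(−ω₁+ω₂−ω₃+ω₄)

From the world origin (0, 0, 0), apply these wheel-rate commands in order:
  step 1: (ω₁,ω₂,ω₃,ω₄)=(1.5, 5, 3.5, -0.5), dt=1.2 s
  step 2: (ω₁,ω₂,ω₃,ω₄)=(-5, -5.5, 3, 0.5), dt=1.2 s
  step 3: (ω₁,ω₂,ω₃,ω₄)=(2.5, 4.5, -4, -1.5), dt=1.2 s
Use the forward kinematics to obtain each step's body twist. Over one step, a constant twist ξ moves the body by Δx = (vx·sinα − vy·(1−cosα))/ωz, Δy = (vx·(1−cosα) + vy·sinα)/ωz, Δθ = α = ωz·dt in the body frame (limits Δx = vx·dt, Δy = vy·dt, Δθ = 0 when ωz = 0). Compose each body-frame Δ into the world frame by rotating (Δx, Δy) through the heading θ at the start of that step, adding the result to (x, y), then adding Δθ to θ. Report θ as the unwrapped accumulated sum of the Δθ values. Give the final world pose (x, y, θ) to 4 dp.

step 1: ξ=(vx,vy,ωz)=(0.2375, 0.1875, -0.0357), dt=1.2 → body Δ=(0.2897, 0.2188, -0.0429) → world pose (0.2897, 0.2188, -0.0429)
step 2: ξ=(vx,vy,ωz)=(-0.1750, 0.0500, -0.2143), dt=1.2 → body Δ=(-0.2000, 0.0862, -0.2571) → world pose (0.0936, 0.3135, -0.3000)
step 3: ξ=(vx,vy,ωz)=(0.0375, -0.0125, 0.3214), dt=1.2 → body Δ=(0.0467, -0.0061, 0.3857) → world pose (0.1365, 0.2939, 0.0857)

(0.1365, 0.2939, 0.0857)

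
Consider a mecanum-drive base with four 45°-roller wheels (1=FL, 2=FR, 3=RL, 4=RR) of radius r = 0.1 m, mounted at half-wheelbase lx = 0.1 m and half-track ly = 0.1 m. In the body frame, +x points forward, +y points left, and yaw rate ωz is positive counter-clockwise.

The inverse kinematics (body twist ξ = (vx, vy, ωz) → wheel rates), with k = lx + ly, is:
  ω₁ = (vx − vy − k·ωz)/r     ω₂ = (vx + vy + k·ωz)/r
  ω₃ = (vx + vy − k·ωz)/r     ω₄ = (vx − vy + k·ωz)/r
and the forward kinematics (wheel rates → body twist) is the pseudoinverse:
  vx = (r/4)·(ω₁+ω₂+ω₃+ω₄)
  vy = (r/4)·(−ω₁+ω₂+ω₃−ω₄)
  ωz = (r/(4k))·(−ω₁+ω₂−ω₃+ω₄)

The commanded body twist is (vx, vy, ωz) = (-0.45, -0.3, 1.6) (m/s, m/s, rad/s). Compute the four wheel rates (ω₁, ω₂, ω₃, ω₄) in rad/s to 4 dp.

k = lx + ly = 0.1 + 0.1 = 0.2000;  k·ωz = 0.2000·1.6 = 0.3200
ω₁ (FL) = (vx − vy − k·ωz)/r = -0.4700/0.1 = -4.7000
ω₂ (FR) = (vx + vy + k·ωz)/r = -0.4300/0.1 = -4.3000
ω₃ (RL) = (vx + vy − k·ωz)/r = -1.0700/0.1 = -10.7000
ω₄ (RR) = (vx − vy + k·ωz)/r = 0.1700/0.1 = 1.7000

(-4.7000, -4.3000, -10.7000, 1.7000)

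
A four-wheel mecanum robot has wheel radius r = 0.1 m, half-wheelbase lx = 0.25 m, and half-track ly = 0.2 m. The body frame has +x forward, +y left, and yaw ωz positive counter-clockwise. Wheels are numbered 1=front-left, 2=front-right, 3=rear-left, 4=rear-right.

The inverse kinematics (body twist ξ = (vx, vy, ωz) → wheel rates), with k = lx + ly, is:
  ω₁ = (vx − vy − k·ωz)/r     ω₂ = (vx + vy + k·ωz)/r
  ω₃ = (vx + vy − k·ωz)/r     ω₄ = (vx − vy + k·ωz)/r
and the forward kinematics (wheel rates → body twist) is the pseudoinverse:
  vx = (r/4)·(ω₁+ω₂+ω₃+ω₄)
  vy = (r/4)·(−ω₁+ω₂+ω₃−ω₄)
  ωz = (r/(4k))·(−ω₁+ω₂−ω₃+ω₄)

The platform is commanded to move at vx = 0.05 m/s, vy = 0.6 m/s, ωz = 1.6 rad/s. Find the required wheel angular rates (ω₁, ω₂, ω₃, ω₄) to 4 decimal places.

(-12.7000, 13.7000, -0.7000, 1.7000)

k = lx + ly = 0.25 + 0.2 = 0.4500;  k·ωz = 0.4500·1.6 = 0.7200
ω₁ (FL) = (vx − vy − k·ωz)/r = -1.2700/0.1 = -12.7000
ω₂ (FR) = (vx + vy + k·ωz)/r = 1.3700/0.1 = 13.7000
ω₃ (RL) = (vx + vy − k·ωz)/r = -0.0700/0.1 = -0.7000
ω₄ (RR) = (vx − vy + k·ωz)/r = 0.1700/0.1 = 1.7000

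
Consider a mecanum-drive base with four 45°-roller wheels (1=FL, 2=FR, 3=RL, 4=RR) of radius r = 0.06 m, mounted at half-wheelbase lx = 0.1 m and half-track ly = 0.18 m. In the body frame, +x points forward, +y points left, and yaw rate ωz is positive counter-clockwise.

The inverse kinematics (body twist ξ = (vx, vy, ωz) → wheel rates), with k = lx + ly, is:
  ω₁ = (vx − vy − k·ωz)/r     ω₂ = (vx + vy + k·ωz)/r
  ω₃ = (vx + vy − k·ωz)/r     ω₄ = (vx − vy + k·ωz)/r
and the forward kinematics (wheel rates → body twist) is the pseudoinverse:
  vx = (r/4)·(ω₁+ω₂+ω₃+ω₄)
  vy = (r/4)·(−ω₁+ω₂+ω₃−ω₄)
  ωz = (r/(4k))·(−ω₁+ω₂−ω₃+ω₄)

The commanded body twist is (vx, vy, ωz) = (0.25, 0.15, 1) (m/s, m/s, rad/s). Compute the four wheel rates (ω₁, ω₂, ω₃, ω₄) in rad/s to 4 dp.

(-3.0000, 11.3333, 2.0000, 6.3333)

k = lx + ly = 0.1 + 0.18 = 0.2800;  k·ωz = 0.2800·1 = 0.2800
ω₁ (FL) = (vx − vy − k·ωz)/r = -0.1800/0.06 = -3.0000
ω₂ (FR) = (vx + vy + k·ωz)/r = 0.6800/0.06 = 11.3333
ω₃ (RL) = (vx + vy − k·ωz)/r = 0.1200/0.06 = 2.0000
ω₄ (RR) = (vx − vy + k·ωz)/r = 0.3800/0.06 = 6.3333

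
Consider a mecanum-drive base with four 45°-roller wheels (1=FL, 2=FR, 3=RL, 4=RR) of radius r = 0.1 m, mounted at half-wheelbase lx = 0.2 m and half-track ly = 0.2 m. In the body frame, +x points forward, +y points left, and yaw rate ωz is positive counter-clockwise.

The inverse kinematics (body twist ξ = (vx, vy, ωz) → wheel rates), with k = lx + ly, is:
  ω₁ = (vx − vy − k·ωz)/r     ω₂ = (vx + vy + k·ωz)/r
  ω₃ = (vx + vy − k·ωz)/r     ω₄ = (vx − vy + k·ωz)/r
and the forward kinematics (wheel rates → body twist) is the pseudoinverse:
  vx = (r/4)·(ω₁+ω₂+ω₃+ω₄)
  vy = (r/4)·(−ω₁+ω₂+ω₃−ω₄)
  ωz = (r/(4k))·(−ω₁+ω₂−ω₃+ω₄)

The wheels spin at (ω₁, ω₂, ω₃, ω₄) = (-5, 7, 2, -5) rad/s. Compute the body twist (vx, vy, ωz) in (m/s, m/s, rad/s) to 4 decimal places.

(-0.0250, 0.4750, 0.3125)

k = lx + ly = 0.2 + 0.2 = 0.4000
ω₁+ω₂+ω₃+ω₄ = -1.0000  →  vx = (0.1/4)·-1.0000 = -0.0250
−ω₁+ω₂+ω₃−ω₄ = 19.0000  →  vy = (0.1/4)·19.0000 = 0.4750
−ω₁+ω₂−ω₃+ω₄ = 5.0000  →  ωz = (0.1/1.6000)·5.0000 = 0.3125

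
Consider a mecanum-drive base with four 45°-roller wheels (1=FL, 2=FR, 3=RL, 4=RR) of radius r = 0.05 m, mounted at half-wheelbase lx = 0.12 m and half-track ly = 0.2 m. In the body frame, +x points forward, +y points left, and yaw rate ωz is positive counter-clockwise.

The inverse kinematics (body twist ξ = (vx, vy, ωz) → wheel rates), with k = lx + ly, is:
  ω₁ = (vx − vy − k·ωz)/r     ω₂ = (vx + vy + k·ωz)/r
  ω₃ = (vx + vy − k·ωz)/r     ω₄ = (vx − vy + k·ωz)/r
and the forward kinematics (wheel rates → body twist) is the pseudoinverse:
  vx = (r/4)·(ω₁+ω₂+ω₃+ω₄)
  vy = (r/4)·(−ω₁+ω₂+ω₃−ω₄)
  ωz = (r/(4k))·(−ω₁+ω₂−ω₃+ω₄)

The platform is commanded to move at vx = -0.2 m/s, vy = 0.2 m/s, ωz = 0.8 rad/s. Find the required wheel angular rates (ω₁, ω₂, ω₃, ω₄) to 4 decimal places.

k = lx + ly = 0.12 + 0.2 = 0.3200;  k·ωz = 0.3200·0.8 = 0.2560
ω₁ (FL) = (vx − vy − k·ωz)/r = -0.6560/0.05 = -13.1200
ω₂ (FR) = (vx + vy + k·ωz)/r = 0.2560/0.05 = 5.1200
ω₃ (RL) = (vx + vy − k·ωz)/r = -0.2560/0.05 = -5.1200
ω₄ (RR) = (vx − vy + k·ωz)/r = -0.1440/0.05 = -2.8800

(-13.1200, 5.1200, -5.1200, -2.8800)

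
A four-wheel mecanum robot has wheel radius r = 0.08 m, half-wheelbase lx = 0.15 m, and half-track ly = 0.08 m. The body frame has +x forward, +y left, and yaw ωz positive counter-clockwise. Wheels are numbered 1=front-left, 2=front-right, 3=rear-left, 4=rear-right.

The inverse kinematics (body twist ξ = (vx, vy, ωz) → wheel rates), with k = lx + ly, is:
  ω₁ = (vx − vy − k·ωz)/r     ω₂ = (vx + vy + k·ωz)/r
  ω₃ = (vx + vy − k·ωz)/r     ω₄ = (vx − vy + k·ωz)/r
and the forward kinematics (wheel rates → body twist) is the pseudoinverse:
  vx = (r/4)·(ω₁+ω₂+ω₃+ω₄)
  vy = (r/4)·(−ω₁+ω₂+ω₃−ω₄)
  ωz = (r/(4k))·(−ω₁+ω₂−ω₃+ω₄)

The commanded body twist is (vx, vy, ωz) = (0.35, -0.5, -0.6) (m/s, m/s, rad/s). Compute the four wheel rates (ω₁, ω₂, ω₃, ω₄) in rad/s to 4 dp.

(12.3500, -3.6000, -0.1500, 8.9000)

k = lx + ly = 0.15 + 0.08 = 0.2300;  k·ωz = 0.2300·-0.6 = -0.1380
ω₁ (FL) = (vx − vy − k·ωz)/r = 0.9880/0.08 = 12.3500
ω₂ (FR) = (vx + vy + k·ωz)/r = -0.2880/0.08 = -3.6000
ω₃ (RL) = (vx + vy − k·ωz)/r = -0.0120/0.08 = -0.1500
ω₄ (RR) = (vx − vy + k·ωz)/r = 0.7120/0.08 = 8.9000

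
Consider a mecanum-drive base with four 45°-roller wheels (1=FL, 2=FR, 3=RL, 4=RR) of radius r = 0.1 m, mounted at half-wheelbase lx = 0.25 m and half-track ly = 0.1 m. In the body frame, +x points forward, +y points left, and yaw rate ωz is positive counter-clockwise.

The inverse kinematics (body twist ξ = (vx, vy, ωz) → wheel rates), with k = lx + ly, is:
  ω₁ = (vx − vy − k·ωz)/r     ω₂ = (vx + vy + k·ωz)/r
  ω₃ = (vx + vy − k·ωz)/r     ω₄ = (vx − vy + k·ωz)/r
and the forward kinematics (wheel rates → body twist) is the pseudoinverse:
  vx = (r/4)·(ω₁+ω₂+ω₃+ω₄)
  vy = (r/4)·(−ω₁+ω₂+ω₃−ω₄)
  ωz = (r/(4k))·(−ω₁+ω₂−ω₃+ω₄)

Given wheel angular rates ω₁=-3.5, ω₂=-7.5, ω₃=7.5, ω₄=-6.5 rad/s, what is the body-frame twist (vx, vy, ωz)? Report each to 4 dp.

(-0.2500, 0.2500, -1.2857)

k = lx + ly = 0.25 + 0.1 = 0.3500
ω₁+ω₂+ω₃+ω₄ = -10.0000  →  vx = (0.1/4)·-10.0000 = -0.2500
−ω₁+ω₂+ω₃−ω₄ = 10.0000  →  vy = (0.1/4)·10.0000 = 0.2500
−ω₁+ω₂−ω₃+ω₄ = -18.0000  →  ωz = (0.1/1.4000)·-18.0000 = -1.2857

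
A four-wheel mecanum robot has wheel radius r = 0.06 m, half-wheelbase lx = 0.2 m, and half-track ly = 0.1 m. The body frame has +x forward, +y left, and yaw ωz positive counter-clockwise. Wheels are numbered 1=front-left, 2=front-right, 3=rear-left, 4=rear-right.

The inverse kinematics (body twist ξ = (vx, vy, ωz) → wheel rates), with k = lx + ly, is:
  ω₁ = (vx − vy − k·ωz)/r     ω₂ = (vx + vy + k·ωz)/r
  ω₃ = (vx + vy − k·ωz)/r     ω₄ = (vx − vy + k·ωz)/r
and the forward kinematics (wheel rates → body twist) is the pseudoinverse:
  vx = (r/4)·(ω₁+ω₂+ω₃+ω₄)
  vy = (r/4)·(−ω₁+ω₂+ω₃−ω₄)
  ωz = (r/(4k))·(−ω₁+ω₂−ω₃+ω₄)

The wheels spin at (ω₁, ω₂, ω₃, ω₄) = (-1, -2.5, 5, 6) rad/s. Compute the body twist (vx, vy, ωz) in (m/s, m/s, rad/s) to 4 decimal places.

k = lx + ly = 0.2 + 0.1 = 0.3000
ω₁+ω₂+ω₃+ω₄ = 7.5000  →  vx = (0.06/4)·7.5000 = 0.1125
−ω₁+ω₂+ω₃−ω₄ = -2.5000  →  vy = (0.06/4)·-2.5000 = -0.0375
−ω₁+ω₂−ω₃+ω₄ = -0.5000  →  ωz = (0.06/1.2000)·-0.5000 = -0.0250

(0.1125, -0.0375, -0.0250)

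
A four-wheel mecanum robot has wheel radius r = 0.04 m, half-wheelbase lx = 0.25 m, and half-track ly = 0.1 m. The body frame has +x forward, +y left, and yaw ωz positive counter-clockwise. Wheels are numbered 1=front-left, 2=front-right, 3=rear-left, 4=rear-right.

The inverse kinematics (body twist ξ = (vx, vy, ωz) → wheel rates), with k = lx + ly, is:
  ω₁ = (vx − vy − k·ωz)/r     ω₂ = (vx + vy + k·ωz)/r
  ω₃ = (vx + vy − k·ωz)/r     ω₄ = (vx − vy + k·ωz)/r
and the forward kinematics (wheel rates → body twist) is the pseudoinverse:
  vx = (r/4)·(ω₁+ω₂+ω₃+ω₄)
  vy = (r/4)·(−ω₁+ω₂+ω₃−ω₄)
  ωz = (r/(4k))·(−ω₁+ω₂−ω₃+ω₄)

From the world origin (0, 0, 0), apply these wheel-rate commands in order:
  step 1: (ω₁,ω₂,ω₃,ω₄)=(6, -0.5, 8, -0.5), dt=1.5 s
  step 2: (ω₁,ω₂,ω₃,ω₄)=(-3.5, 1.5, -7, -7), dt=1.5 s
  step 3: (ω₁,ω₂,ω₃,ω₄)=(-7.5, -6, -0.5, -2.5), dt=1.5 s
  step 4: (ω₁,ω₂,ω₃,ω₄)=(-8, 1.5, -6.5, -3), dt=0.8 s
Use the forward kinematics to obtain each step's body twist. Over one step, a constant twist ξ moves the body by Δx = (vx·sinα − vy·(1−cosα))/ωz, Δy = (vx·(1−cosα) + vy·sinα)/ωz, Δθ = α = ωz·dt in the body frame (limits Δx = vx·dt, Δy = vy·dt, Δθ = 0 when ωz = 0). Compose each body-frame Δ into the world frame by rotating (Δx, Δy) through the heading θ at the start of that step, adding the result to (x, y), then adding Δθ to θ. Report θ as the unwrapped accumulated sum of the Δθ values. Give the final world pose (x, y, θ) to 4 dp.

step 1: ξ=(vx,vy,ωz)=(0.1300, 0.0200, -0.4286), dt=1.5 → body Δ=(0.1912, -0.0326, -0.6429) → world pose (0.1912, -0.0326, -0.6429)
step 2: ξ=(vx,vy,ωz)=(-0.1600, 0.0500, 0.1429), dt=1.5 → body Δ=(-0.2462, 0.0488, 0.2143) → world pose (0.0234, 0.1541, -0.4286)
step 3: ξ=(vx,vy,ωz)=(-0.1650, 0.0350, -0.0143), dt=1.5 → body Δ=(-0.2469, 0.0551, -0.0214) → world pose (-0.1783, 0.3068, -0.4500)
step 4: ξ=(vx,vy,ωz)=(-0.1600, 0.0600, 0.3714), dt=0.8 → body Δ=(-0.1332, 0.0284, 0.2971) → world pose (-0.2859, 0.3904, -0.1529)

(-0.2859, 0.3904, -0.1529)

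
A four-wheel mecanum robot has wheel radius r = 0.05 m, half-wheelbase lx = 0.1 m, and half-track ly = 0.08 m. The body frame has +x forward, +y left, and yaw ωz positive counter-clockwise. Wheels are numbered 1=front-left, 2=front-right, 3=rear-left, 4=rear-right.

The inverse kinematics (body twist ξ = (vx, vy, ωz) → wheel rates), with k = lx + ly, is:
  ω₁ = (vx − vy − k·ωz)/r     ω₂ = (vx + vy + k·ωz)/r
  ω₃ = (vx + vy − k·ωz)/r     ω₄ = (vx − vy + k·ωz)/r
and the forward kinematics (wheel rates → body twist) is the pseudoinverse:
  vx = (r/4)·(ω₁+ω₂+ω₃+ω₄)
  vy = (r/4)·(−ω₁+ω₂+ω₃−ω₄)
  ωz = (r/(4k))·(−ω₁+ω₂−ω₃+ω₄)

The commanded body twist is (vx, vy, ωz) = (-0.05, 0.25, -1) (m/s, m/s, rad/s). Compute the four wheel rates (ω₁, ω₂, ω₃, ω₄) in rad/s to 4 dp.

k = lx + ly = 0.1 + 0.08 = 0.1800;  k·ωz = 0.1800·-1 = -0.1800
ω₁ (FL) = (vx − vy − k·ωz)/r = -0.1200/0.05 = -2.4000
ω₂ (FR) = (vx + vy + k·ωz)/r = 0.0200/0.05 = 0.4000
ω₃ (RL) = (vx + vy − k·ωz)/r = 0.3800/0.05 = 7.6000
ω₄ (RR) = (vx − vy + k·ωz)/r = -0.4800/0.05 = -9.6000

(-2.4000, 0.4000, 7.6000, -9.6000)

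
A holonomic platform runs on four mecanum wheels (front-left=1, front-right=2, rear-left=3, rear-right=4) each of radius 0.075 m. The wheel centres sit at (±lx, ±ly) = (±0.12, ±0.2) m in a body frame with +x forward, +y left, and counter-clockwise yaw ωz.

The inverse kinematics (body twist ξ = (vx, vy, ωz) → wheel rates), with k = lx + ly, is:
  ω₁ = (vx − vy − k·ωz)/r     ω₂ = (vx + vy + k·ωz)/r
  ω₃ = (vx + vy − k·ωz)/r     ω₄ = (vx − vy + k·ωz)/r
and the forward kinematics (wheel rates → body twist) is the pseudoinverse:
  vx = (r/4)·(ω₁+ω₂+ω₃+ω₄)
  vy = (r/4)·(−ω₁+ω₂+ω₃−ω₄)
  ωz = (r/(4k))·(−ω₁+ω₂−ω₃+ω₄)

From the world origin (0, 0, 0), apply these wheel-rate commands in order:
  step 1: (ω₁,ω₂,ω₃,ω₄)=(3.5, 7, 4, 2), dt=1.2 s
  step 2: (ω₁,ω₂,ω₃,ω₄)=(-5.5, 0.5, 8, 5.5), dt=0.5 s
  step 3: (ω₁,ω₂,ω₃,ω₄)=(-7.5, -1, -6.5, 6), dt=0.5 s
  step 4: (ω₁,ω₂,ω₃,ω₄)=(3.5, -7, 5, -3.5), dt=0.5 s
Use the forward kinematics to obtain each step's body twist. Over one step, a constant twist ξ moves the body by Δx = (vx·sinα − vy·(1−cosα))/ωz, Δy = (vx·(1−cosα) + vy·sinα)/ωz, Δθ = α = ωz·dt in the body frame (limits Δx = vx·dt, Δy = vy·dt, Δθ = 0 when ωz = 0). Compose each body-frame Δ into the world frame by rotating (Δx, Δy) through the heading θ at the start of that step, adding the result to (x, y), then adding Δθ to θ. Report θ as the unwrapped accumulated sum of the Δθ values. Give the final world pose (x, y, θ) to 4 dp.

step 1: ξ=(vx,vy,ωz)=(0.3094, 0.1031, 0.0879), dt=1.2 → body Δ=(0.3640, 0.1431, 0.1055) → world pose (0.3640, 0.1431, 0.1055)
step 2: ξ=(vx,vy,ωz)=(0.1594, 0.1594, 0.2051), dt=0.5 → body Δ=(0.0755, 0.0836, 0.1025) → world pose (0.4303, 0.2342, 0.2080)
step 3: ξ=(vx,vy,ωz)=(-0.1688, -0.1125, 1.1133), dt=0.5 → body Δ=(-0.0648, -0.0763, 0.5566) → world pose (0.3826, 0.1462, 0.7646)
step 4: ξ=(vx,vy,ωz)=(-0.0375, -0.0375, -1.1133), dt=0.5 → body Δ=(-0.0229, -0.0127, -0.5566) → world pose (0.3749, 0.1212, 0.2080)

(0.3749, 0.1212, 0.2080)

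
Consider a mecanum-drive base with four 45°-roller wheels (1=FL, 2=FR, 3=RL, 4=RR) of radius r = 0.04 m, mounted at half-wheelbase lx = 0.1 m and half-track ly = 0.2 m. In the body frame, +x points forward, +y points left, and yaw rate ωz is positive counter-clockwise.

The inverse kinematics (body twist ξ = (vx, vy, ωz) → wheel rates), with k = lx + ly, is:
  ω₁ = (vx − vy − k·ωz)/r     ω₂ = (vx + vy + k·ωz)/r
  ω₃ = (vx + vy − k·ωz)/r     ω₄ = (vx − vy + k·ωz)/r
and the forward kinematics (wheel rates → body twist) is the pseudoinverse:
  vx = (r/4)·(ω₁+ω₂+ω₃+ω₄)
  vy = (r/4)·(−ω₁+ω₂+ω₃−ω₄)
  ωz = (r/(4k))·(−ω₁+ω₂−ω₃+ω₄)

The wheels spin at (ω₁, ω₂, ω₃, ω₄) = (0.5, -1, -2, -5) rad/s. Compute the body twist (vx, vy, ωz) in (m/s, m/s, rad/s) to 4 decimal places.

k = lx + ly = 0.1 + 0.2 = 0.3000
ω₁+ω₂+ω₃+ω₄ = -7.5000  →  vx = (0.04/4)·-7.5000 = -0.0750
−ω₁+ω₂+ω₃−ω₄ = 1.5000  →  vy = (0.04/4)·1.5000 = 0.0150
−ω₁+ω₂−ω₃+ω₄ = -4.5000  →  ωz = (0.04/1.2000)·-4.5000 = -0.1500

(-0.0750, 0.0150, -0.1500)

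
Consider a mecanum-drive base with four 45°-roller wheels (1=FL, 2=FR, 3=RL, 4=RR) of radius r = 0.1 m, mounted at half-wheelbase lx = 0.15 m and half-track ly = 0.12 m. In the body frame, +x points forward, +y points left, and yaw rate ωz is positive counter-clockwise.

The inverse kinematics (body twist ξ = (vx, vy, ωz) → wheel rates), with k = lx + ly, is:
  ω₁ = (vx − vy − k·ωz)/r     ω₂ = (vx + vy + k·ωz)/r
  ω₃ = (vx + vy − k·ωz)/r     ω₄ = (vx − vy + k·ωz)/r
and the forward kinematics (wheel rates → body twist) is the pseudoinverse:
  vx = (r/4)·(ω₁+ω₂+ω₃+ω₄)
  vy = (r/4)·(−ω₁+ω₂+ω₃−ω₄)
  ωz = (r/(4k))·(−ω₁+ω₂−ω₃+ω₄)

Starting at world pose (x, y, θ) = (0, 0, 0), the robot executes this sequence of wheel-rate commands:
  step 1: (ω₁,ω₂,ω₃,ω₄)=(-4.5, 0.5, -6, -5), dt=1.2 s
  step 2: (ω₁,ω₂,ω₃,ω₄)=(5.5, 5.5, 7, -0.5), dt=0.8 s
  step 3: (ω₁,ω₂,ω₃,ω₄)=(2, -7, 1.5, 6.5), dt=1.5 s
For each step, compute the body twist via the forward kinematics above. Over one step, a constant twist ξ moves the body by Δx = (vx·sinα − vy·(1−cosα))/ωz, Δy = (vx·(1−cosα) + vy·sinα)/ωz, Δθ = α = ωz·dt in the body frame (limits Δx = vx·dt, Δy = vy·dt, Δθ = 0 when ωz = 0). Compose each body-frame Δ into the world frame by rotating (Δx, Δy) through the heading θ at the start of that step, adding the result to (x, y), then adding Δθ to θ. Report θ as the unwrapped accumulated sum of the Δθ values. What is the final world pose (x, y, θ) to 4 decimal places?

step 1: ξ=(vx,vy,ωz)=(-0.3750, 0.1000, 0.5556), dt=1.2 → body Δ=(-0.4559, -0.0332, 0.6667) → world pose (-0.4559, -0.0332, 0.6667)
step 2: ξ=(vx,vy,ωz)=(0.4375, 0.1875, -0.6944), dt=0.8 → body Δ=(0.3729, 0.0477, -0.5556) → world pose (-0.1924, 0.2348, 0.1111)
step 3: ξ=(vx,vy,ωz)=(0.0750, -0.3500, -0.3704), dt=1.5 → body Δ=(-0.0353, -0.5289, -0.5556) → world pose (-0.1688, -0.2947, -0.4444)

(-0.1688, -0.2947, -0.4444)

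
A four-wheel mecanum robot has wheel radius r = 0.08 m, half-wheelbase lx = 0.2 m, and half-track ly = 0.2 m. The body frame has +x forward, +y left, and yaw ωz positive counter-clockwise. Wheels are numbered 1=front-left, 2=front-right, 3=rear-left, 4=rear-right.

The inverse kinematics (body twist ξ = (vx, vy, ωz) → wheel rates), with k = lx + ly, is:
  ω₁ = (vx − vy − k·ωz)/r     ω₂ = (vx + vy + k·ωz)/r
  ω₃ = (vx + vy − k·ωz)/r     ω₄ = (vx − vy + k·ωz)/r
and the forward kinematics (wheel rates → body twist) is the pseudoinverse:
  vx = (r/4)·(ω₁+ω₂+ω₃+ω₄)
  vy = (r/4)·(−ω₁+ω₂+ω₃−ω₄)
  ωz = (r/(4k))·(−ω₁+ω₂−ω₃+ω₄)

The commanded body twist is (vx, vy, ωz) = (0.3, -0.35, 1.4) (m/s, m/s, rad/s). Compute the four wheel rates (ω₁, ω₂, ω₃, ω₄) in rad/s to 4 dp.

k = lx + ly = 0.2 + 0.2 = 0.4000;  k·ωz = 0.4000·1.4 = 0.5600
ω₁ (FL) = (vx − vy − k·ωz)/r = 0.0900/0.08 = 1.1250
ω₂ (FR) = (vx + vy + k·ωz)/r = 0.5100/0.08 = 6.3750
ω₃ (RL) = (vx + vy − k·ωz)/r = -0.6100/0.08 = -7.6250
ω₄ (RR) = (vx − vy + k·ωz)/r = 1.2100/0.08 = 15.1250

(1.1250, 6.3750, -7.6250, 15.1250)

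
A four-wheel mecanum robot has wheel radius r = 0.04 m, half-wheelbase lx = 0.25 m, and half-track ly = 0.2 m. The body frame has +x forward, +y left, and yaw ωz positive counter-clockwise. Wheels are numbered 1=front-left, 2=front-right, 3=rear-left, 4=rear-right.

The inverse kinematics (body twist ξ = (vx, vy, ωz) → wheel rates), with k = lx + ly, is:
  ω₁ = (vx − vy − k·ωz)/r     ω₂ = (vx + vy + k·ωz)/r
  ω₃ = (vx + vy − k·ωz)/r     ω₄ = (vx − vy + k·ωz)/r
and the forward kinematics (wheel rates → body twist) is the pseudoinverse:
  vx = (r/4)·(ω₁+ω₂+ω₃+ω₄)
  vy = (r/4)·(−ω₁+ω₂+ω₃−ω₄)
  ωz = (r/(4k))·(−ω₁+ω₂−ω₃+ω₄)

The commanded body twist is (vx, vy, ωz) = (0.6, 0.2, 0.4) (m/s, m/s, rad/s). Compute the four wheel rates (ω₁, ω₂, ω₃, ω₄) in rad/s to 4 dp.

(5.5000, 24.5000, 15.5000, 14.5000)

k = lx + ly = 0.25 + 0.2 = 0.4500;  k·ωz = 0.4500·0.4 = 0.1800
ω₁ (FL) = (vx − vy − k·ωz)/r = 0.2200/0.04 = 5.5000
ω₂ (FR) = (vx + vy + k·ωz)/r = 0.9800/0.04 = 24.5000
ω₃ (RL) = (vx + vy − k·ωz)/r = 0.6200/0.04 = 15.5000
ω₄ (RR) = (vx − vy + k·ωz)/r = 0.5800/0.04 = 14.5000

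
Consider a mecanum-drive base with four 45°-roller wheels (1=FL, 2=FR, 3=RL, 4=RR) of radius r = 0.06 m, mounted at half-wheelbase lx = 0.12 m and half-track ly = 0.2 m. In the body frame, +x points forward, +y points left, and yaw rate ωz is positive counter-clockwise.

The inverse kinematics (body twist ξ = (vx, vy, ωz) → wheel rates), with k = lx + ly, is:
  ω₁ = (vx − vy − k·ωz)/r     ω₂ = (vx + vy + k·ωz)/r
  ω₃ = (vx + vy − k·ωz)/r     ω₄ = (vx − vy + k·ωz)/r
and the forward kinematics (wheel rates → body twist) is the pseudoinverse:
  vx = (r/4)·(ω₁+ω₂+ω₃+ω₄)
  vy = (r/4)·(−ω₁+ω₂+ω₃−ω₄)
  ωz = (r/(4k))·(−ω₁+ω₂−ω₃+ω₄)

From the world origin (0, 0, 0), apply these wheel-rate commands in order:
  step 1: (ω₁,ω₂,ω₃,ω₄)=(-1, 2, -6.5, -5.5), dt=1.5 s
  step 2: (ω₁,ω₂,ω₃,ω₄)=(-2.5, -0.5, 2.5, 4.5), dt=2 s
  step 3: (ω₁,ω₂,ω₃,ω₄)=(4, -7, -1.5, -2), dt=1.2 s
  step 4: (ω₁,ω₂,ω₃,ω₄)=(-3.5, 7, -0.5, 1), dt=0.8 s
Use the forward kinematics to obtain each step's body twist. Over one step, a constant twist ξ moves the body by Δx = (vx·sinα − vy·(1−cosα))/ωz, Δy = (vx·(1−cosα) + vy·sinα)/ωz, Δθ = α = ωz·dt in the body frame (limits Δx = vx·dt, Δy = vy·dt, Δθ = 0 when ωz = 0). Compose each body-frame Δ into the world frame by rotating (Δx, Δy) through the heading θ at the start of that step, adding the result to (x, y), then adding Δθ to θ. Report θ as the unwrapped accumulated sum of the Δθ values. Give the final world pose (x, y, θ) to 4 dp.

(-0.1707, -0.0341, 0.4594)

step 1: ξ=(vx,vy,ωz)=(-0.1650, 0.0300, 0.1875), dt=1.5 → body Δ=(-0.2505, 0.0098, 0.2812) → world pose (-0.2505, 0.0098, 0.2812)
step 2: ξ=(vx,vy,ωz)=(0.0600, 0.0000, 0.1875), dt=2.0 → body Δ=(0.1172, 0.0222, 0.3750) → world pose (-0.1441, 0.0637, 0.6562)
step 3: ξ=(vx,vy,ωz)=(-0.0975, -0.1575, -0.5391), dt=1.2 → body Δ=(-0.1680, -0.1396, -0.6469) → world pose (-0.1921, -0.1494, 0.0094)
step 4: ξ=(vx,vy,ωz)=(0.0600, 0.1350, 0.5625), dt=0.8 → body Δ=(0.0225, 0.1150, 0.4500) → world pose (-0.1707, -0.0341, 0.4594)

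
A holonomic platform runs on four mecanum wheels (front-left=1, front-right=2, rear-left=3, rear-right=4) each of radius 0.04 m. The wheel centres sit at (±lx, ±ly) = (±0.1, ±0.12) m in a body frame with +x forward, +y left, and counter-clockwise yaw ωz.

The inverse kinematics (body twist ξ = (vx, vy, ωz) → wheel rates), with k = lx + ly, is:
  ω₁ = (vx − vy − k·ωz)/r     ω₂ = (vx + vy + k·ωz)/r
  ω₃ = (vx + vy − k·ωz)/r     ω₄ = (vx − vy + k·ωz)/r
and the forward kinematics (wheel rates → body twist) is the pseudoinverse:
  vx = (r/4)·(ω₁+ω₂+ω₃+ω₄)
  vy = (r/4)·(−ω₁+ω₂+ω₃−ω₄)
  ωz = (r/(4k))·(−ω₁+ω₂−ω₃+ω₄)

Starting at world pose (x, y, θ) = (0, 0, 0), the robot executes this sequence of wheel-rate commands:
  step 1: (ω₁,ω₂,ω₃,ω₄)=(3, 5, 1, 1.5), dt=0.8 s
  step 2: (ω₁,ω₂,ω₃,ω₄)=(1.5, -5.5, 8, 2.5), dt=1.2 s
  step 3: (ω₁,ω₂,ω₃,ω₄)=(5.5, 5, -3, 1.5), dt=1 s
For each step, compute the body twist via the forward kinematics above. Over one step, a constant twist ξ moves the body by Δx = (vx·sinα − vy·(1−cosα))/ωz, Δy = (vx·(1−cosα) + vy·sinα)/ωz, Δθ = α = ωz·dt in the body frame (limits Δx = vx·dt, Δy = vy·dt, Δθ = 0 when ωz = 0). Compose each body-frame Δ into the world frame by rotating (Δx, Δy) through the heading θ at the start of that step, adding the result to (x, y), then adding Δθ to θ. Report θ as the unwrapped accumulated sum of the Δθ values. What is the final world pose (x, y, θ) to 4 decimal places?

step 1: ξ=(vx,vy,ωz)=(0.1050, 0.0150, 0.1136), dt=0.8 → body Δ=(0.0833, 0.0158, 0.0909) → world pose (0.0833, 0.0158, 0.0909)
step 2: ξ=(vx,vy,ωz)=(0.0650, -0.0150, -0.5682), dt=1.2 → body Δ=(0.0662, -0.0422, -0.6818) → world pose (0.1531, -0.0202, -0.5909)
step 3: ξ=(vx,vy,ωz)=(0.0900, -0.0500, 0.1818), dt=1.0 → body Δ=(0.0940, -0.0416, 0.1818) → world pose (0.2080, -0.1071, -0.4091)

(0.2080, -0.1071, -0.4091)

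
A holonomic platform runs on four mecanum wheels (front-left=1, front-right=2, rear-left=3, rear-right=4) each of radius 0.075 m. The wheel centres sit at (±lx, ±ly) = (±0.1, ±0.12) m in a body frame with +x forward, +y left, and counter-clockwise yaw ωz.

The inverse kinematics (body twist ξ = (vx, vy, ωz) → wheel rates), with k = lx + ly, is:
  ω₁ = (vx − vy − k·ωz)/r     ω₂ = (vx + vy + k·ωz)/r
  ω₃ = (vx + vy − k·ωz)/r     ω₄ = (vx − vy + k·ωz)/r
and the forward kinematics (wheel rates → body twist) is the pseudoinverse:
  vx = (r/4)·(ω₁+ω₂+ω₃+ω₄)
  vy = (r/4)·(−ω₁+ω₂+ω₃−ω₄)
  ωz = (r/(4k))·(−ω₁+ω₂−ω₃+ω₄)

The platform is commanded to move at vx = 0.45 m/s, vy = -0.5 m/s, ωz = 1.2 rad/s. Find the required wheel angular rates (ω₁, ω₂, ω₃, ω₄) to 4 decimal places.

k = lx + ly = 0.1 + 0.12 = 0.2200;  k·ωz = 0.2200·1.2 = 0.2640
ω₁ (FL) = (vx − vy − k·ωz)/r = 0.6860/0.075 = 9.1467
ω₂ (FR) = (vx + vy + k·ωz)/r = 0.2140/0.075 = 2.8533
ω₃ (RL) = (vx + vy − k·ωz)/r = -0.3140/0.075 = -4.1867
ω₄ (RR) = (vx − vy + k·ωz)/r = 1.2140/0.075 = 16.1867

(9.1467, 2.8533, -4.1867, 16.1867)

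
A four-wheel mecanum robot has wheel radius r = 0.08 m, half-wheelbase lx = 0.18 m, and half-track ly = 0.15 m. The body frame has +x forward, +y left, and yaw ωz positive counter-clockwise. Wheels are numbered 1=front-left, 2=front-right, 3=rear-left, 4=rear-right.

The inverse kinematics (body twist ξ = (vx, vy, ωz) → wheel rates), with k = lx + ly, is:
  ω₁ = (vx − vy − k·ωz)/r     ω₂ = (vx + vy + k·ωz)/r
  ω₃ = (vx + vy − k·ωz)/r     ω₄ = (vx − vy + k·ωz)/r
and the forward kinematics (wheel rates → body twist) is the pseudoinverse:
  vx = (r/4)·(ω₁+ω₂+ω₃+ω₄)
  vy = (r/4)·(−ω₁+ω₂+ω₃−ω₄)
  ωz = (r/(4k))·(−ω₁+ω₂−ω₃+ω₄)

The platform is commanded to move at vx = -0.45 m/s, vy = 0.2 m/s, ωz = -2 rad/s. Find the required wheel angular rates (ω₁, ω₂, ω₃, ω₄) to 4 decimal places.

k = lx + ly = 0.18 + 0.15 = 0.3300;  k·ωz = 0.3300·-2 = -0.6600
ω₁ (FL) = (vx − vy − k·ωz)/r = 0.0100/0.08 = 0.1250
ω₂ (FR) = (vx + vy + k·ωz)/r = -0.9100/0.08 = -11.3750
ω₃ (RL) = (vx + vy − k·ωz)/r = 0.4100/0.08 = 5.1250
ω₄ (RR) = (vx − vy + k·ωz)/r = -1.3100/0.08 = -16.3750

(0.1250, -11.3750, 5.1250, -16.3750)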